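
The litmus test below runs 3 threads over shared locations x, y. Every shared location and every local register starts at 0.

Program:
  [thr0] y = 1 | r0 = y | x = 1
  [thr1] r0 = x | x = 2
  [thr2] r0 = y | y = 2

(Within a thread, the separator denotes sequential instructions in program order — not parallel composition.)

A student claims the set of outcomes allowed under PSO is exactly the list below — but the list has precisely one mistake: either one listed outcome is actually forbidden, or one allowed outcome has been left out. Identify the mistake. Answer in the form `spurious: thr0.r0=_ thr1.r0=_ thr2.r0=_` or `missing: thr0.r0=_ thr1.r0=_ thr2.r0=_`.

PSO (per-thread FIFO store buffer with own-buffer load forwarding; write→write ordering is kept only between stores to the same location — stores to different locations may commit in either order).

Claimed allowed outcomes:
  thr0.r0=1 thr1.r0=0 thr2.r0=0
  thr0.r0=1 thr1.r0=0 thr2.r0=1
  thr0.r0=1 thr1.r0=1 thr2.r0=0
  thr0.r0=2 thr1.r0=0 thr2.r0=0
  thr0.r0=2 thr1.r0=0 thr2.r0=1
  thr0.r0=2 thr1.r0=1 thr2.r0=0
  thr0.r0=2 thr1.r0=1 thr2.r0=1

missing: thr0.r0=1 thr1.r0=1 thr2.r0=1

outcome vector order: (thr0.r0,thr1.r0,thr2.r0)
PSO (8): 1/0/0 1/0/1 1/1/0 1/1/1 2/0/0 2/0/1 2/1/0 2/1/1
PSO∖claimed = {1/1/1}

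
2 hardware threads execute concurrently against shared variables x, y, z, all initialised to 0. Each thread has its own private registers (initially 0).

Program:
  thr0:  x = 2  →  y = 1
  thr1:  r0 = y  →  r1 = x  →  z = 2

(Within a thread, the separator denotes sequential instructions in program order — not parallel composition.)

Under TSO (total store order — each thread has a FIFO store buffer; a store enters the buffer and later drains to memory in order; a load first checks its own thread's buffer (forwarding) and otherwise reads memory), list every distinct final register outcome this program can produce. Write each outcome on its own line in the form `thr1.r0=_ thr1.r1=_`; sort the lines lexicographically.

thr1.r0=0 thr1.r1=0
thr1.r0=0 thr1.r1=2
thr1.r0=1 thr1.r1=2

outcome vector order: (thr1.r0,thr1.r1)
|TSO outcomes| = 3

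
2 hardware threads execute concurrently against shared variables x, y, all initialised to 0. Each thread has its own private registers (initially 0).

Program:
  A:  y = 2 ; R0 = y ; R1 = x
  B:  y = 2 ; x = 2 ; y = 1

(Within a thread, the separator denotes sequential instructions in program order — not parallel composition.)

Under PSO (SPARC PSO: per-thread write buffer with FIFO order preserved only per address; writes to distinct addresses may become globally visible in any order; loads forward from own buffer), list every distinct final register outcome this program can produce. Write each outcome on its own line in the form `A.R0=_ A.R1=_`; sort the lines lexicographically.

A.R0=1 A.R1=0
A.R0=1 A.R1=2
A.R0=2 A.R1=0
A.R0=2 A.R1=2

outcome vector order: (A.R0,A.R1)
|PSO outcomes| = 4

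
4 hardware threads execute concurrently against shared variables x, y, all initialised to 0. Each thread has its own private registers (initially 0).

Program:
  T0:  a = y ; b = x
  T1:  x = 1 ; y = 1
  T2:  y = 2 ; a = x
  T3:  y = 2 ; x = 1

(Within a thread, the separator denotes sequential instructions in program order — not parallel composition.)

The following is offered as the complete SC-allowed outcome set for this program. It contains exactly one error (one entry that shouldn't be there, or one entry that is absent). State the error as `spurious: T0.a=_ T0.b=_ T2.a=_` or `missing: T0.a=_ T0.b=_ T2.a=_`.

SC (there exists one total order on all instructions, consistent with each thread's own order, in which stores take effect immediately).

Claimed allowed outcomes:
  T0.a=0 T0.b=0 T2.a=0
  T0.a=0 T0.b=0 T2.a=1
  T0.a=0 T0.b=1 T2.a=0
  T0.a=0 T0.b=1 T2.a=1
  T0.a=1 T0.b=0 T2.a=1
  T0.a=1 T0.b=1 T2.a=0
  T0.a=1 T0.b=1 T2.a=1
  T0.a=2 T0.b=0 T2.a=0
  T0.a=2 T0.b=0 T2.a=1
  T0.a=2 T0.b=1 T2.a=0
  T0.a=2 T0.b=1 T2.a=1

spurious: T0.a=1 T0.b=0 T2.a=1

outcome vector order: (T0.a,T0.b,T2.a)
SC: 10 outcomes — {<0 0 0>, <0 0 1>, <0 1 0>, <0 1 1>, <1 1 0>, <1 1 1>, <2 0 0>, <2 0 1>, <2 1 0>, <2 1 1>}
claimed∖SC = {<1 0 1>}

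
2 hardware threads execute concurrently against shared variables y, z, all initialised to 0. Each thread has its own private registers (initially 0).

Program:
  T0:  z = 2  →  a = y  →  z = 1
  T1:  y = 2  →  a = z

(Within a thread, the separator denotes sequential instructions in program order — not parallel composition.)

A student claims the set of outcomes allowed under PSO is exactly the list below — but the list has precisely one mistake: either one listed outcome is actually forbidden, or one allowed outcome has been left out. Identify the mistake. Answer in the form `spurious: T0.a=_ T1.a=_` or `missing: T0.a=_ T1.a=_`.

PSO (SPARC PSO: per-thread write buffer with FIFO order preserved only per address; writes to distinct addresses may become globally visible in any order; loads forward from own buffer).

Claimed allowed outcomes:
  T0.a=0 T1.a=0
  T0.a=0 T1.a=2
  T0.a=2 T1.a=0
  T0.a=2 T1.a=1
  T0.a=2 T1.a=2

missing: T0.a=0 T1.a=1

outcome vector order: (T0.a,T1.a)
PSO (6): (0,0); (0,1); (0,2); (2,0); (2,1); (2,2)
PSO∖claimed = {(0,1)}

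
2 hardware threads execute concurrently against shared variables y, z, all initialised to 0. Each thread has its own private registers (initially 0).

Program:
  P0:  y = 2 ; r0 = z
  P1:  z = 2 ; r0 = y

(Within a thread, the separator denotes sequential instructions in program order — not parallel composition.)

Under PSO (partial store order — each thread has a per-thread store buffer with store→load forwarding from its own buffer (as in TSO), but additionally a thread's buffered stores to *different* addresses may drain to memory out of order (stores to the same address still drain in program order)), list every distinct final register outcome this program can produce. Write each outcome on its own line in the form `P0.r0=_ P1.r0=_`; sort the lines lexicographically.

outcome vector order: (P0.r0,P1.r0)
|PSO outcomes| = 4

P0.r0=0 P1.r0=0
P0.r0=0 P1.r0=2
P0.r0=2 P1.r0=0
P0.r0=2 P1.r0=2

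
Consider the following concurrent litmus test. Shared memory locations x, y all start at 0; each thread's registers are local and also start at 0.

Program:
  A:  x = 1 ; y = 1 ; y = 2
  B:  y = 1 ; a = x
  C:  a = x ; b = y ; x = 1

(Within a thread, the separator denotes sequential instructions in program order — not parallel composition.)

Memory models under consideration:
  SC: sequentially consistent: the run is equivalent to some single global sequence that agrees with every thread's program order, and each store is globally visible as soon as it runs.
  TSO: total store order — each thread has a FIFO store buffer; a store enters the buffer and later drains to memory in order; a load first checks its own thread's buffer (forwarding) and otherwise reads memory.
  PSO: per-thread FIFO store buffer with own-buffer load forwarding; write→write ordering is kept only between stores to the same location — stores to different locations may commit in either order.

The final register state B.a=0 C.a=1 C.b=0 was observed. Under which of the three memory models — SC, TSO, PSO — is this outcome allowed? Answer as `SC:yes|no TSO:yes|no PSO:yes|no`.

SC:no TSO:yes PSO:yes

outcome vector order: (B.a,C.a,C.b)
[SC] allowed = {000; 001; 002; 011; 012; 100; 101; 102; 110; 111; 112}
[TSO] allowed = {000; 001; 002; 010; 011; 012; 100; 101; 102; 110; 111; 112}
[PSO] allowed = {000; 001; 002; 010; 011; 012; 100; 101; 102; 110; 111; 112}
target 010 ∈ {TSO,PSO}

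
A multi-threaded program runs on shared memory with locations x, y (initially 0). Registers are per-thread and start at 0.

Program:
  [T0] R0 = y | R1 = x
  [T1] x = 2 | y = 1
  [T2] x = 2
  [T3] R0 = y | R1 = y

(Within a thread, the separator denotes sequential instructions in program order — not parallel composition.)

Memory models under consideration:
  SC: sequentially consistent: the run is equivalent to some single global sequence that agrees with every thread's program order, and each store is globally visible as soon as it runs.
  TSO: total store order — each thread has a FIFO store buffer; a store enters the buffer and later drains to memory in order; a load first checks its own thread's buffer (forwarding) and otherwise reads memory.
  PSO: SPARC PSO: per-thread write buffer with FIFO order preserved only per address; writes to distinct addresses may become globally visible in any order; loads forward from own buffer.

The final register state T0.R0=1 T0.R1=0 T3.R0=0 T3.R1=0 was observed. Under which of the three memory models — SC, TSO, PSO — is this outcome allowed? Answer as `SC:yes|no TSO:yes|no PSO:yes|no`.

SC:no TSO:no PSO:yes

outcome vector order: (T0.R0,T0.R1,T3.R0,T3.R1)
[SC] allowed = {(0,0,0,0); (0,0,0,1); (0,0,1,1); (0,2,0,0); (0,2,0,1); (0,2,1,1); (1,2,0,0); (1,2,0,1); (1,2,1,1)}
[TSO] allowed = {(0,0,0,0); (0,0,0,1); (0,0,1,1); (0,2,0,0); (0,2,0,1); (0,2,1,1); (1,2,0,0); (1,2,0,1); (1,2,1,1)}
[PSO] allowed = {(0,0,0,0); (0,0,0,1); (0,0,1,1); (0,2,0,0); (0,2,0,1); (0,2,1,1); (1,0,0,0); (1,0,0,1); (1,0,1,1); (1,2,0,0); (1,2,0,1); (1,2,1,1)}
target (1,0,0,0) ∈ {PSO}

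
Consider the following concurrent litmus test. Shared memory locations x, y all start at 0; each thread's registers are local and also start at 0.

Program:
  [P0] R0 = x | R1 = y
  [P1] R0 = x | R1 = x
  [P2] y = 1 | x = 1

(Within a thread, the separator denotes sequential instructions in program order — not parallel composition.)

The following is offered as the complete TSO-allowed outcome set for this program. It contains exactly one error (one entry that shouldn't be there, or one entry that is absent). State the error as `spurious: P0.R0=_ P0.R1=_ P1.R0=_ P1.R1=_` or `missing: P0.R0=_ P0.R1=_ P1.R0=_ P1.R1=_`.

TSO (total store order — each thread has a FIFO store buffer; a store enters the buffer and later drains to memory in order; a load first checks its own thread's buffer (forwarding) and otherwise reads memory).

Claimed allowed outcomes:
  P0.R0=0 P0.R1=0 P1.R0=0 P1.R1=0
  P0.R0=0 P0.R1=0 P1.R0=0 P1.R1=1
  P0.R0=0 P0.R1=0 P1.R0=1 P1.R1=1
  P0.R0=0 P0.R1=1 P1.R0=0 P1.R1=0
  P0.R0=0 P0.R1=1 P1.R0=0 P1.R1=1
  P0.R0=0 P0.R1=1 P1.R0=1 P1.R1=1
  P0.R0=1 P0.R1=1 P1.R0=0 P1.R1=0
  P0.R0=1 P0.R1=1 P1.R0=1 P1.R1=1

missing: P0.R0=1 P0.R1=1 P1.R0=0 P1.R1=1

outcome vector order: (P0.R0,P0.R1,P1.R0,P1.R1)
under TSO → 0000 0001 0011 0100 0101 0111 1100 1101 1111
TSO∖claimed = {1101}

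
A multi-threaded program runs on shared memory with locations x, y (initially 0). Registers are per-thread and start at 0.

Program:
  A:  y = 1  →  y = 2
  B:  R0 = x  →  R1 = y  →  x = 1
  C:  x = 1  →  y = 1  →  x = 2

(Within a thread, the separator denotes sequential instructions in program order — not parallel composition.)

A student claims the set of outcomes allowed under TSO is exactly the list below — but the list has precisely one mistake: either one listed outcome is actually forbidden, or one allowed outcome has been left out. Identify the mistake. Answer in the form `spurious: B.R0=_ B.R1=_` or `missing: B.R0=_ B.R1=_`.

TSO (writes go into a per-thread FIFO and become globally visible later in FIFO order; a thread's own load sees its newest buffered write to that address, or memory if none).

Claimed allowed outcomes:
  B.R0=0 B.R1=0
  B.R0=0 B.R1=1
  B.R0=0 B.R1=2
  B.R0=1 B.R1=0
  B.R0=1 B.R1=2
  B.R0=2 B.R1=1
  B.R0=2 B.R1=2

outcome vector order: (B.R0,B.R1)
TSO: 8 outcomes — {<0 0> <0 1> <0 2> <1 0> <1 1> <1 2> <2 1> <2 2>}
TSO∖claimed = {<1 1>}

missing: B.R0=1 B.R1=1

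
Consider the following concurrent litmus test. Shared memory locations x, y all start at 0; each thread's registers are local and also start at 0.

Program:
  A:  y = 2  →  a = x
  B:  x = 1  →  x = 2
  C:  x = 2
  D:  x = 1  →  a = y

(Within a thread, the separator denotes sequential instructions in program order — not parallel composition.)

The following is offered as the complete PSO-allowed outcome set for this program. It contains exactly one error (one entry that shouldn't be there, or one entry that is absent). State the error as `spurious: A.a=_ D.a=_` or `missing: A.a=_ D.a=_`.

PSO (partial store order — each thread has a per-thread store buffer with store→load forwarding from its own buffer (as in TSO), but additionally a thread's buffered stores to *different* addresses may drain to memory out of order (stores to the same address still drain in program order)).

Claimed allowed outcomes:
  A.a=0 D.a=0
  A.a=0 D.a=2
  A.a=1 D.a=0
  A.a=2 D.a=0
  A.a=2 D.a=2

missing: A.a=1 D.a=2

outcome vector order: (A.a,D.a)
PSO: 6 outcomes — {00, 02, 10, 12, 20, 22}
PSO∖claimed = {12}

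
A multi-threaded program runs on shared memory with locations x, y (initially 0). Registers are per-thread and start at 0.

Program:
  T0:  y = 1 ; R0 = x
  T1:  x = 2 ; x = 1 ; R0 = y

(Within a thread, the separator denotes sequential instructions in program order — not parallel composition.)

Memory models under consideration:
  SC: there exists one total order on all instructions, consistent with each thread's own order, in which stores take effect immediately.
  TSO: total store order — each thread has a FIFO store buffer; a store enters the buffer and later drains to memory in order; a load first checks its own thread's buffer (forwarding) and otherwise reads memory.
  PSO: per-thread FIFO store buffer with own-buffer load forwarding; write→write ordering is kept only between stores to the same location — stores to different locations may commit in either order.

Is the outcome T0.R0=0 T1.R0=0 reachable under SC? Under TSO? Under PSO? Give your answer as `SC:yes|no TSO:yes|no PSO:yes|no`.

SC:no TSO:yes PSO:yes

outcome vector order: (T0.R0,T1.R0)
SC (4): 01; 10; 11; 21
TSO (6): 00; 01; 10; 11; 20; 21
PSO (6): 00; 01; 10; 11; 20; 21
target 00 ∈ {TSO,PSO}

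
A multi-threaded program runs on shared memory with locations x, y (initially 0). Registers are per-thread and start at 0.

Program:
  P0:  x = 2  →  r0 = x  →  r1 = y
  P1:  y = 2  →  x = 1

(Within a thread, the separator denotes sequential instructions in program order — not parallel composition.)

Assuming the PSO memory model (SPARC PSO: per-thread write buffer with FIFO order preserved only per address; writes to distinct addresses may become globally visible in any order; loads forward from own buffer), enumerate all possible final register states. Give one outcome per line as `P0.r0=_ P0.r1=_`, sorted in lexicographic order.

P0.r0=1 P0.r1=0
P0.r0=1 P0.r1=2
P0.r0=2 P0.r1=0
P0.r0=2 P0.r1=2

outcome vector order: (P0.r0,P0.r1)
|PSO outcomes| = 4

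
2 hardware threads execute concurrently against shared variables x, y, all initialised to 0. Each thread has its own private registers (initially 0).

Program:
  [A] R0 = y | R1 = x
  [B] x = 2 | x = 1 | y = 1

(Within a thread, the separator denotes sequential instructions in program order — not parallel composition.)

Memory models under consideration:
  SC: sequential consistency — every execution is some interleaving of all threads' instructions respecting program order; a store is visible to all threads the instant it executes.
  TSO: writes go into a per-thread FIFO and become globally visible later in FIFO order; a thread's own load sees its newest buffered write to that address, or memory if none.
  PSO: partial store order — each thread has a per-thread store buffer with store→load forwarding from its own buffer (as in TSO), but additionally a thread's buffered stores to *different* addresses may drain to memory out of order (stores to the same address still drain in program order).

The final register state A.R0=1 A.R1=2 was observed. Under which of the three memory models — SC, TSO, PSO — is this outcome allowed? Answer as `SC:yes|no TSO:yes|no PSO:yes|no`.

outcome vector order: (A.R0,A.R1)
under SC → 00 01 02 11
under TSO → 00 01 02 11
under PSO → 00 01 02 10 11 12
target 12 ∈ {PSO}

SC:no TSO:no PSO:yes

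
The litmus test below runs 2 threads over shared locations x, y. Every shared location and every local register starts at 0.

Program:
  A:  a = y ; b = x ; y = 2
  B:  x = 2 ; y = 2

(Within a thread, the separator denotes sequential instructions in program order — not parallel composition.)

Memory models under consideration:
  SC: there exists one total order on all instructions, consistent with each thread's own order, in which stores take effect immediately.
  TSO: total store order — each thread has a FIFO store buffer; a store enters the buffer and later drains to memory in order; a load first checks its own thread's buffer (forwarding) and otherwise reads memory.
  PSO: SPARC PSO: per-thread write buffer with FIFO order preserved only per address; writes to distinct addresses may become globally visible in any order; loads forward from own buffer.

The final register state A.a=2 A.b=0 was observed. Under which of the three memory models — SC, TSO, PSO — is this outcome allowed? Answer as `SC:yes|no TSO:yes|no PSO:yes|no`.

outcome vector order: (A.a,A.b)
[SC] allowed = {00, 02, 22}
[TSO] allowed = {00, 02, 22}
[PSO] allowed = {00, 02, 20, 22}
target 20 ∈ {PSO}

SC:no TSO:no PSO:yes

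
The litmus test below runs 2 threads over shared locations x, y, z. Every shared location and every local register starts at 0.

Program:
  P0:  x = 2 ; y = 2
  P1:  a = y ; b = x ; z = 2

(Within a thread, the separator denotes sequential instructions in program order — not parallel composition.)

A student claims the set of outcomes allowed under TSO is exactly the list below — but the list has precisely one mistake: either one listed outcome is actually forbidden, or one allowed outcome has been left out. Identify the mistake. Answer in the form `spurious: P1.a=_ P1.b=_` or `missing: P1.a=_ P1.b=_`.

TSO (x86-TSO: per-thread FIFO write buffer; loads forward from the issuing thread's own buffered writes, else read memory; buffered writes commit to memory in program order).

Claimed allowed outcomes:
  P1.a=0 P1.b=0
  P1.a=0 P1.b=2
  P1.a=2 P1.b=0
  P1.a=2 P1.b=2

outcome vector order: (P1.a,P1.b)
[TSO] allowed = {(0,0) (0,2) (2,2)}
claimed∖TSO = {(2,0)}

spurious: P1.a=2 P1.b=0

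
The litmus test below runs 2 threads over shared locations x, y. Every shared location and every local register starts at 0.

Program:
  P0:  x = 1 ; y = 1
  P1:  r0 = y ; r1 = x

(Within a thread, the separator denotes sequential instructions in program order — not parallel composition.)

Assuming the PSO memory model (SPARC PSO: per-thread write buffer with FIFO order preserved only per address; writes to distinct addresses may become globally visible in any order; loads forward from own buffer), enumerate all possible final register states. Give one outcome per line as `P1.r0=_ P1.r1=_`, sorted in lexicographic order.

outcome vector order: (P1.r0,P1.r1)
|PSO outcomes| = 4

P1.r0=0 P1.r1=0
P1.r0=0 P1.r1=1
P1.r0=1 P1.r1=0
P1.r0=1 P1.r1=1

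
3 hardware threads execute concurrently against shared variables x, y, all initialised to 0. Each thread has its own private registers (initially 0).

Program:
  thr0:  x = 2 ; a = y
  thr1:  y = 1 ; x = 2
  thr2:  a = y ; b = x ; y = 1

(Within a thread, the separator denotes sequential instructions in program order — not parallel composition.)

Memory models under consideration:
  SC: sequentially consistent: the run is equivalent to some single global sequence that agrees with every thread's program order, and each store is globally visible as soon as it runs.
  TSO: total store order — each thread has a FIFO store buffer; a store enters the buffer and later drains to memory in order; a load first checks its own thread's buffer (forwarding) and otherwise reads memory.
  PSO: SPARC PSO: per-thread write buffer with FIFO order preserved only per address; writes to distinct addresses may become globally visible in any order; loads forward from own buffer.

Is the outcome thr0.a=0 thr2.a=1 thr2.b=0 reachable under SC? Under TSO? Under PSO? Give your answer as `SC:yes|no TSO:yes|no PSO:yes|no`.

outcome vector order: (thr0.a,thr2.a,thr2.b)
SC (7): 0/0/0; 0/0/2; 0/1/2; 1/0/0; 1/0/2; 1/1/0; 1/1/2
TSO (8): 0/0/0; 0/0/2; 0/1/0; 0/1/2; 1/0/0; 1/0/2; 1/1/0; 1/1/2
PSO (8): 0/0/0; 0/0/2; 0/1/0; 0/1/2; 1/0/0; 1/0/2; 1/1/0; 1/1/2
target 0/1/0 ∈ {TSO,PSO}

SC:no TSO:yes PSO:yes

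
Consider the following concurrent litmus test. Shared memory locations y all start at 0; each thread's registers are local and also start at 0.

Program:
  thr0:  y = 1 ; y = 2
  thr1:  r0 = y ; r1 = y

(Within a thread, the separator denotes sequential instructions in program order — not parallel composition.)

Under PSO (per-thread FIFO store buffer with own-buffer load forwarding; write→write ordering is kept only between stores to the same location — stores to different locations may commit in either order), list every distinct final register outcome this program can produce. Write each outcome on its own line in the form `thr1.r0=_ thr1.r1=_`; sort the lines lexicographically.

outcome vector order: (thr1.r0,thr1.r1)
|PSO outcomes| = 6

thr1.r0=0 thr1.r1=0
thr1.r0=0 thr1.r1=1
thr1.r0=0 thr1.r1=2
thr1.r0=1 thr1.r1=1
thr1.r0=1 thr1.r1=2
thr1.r0=2 thr1.r1=2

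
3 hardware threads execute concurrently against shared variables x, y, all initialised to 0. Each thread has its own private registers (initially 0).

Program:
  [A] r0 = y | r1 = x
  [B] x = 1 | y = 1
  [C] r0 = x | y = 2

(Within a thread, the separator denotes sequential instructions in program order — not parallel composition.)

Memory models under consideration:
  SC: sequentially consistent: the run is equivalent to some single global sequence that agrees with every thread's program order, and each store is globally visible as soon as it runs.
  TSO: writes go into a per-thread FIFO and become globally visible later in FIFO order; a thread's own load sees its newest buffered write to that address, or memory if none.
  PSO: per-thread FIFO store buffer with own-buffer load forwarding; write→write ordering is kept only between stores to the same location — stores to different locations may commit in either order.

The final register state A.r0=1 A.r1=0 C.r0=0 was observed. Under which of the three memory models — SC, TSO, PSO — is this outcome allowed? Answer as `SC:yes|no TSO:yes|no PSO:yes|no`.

SC:no TSO:no PSO:yes

outcome vector order: (A.r0,A.r1,C.r0)
[SC] allowed = {0/0/0, 0/0/1, 0/1/0, 0/1/1, 1/1/0, 1/1/1, 2/0/0, 2/1/0, 2/1/1}
[TSO] allowed = {0/0/0, 0/0/1, 0/1/0, 0/1/1, 1/1/0, 1/1/1, 2/0/0, 2/1/0, 2/1/1}
[PSO] allowed = {0/0/0, 0/0/1, 0/1/0, 0/1/1, 1/0/0, 1/0/1, 1/1/0, 1/1/1, 2/0/0, 2/1/0, 2/1/1}
target 1/0/0 ∈ {PSO}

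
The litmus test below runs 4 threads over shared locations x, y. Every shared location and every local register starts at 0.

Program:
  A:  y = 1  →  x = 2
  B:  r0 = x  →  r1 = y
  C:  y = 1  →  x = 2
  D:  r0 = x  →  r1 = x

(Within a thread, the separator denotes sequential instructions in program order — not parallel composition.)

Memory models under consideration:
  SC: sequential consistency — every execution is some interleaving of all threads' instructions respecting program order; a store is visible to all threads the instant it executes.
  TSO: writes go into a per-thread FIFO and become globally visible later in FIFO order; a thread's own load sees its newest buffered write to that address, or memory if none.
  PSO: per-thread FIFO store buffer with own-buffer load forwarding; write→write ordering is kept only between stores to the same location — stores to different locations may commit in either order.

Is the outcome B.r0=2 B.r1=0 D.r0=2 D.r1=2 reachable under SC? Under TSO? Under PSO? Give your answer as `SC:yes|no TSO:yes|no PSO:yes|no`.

outcome vector order: (B.r0,B.r1,D.r0,D.r1)
SC: 9 outcomes — {0000, 0002, 0022, 0100, 0102, 0122, 2100, 2102, 2122}
TSO: 9 outcomes — {0000, 0002, 0022, 0100, 0102, 0122, 2100, 2102, 2122}
PSO: 12 outcomes — {0000, 0002, 0022, 0100, 0102, 0122, 2000, 2002, 2022, 2100, 2102, 2122}
target 2022 ∈ {PSO}

SC:no TSO:no PSO:yes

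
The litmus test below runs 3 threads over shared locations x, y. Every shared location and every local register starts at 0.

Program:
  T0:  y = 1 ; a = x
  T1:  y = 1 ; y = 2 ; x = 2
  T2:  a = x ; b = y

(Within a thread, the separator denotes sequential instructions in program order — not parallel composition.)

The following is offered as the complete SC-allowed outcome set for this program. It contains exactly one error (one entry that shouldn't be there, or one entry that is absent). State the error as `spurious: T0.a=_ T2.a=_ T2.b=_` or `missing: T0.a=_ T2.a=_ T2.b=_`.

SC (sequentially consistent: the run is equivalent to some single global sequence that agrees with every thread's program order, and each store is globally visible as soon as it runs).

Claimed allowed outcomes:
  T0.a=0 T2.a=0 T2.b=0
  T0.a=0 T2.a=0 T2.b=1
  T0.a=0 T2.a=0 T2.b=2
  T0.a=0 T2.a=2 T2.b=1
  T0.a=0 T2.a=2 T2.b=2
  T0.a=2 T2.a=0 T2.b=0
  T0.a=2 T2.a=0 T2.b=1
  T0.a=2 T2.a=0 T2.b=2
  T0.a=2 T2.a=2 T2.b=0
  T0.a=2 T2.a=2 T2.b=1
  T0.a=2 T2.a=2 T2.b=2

spurious: T0.a=2 T2.a=2 T2.b=0

outcome vector order: (T0.a,T2.a,T2.b)
[SC] allowed = {0/0/0; 0/0/1; 0/0/2; 0/2/1; 0/2/2; 2/0/0; 2/0/1; 2/0/2; 2/2/1; 2/2/2}
claimed∖SC = {2/2/0}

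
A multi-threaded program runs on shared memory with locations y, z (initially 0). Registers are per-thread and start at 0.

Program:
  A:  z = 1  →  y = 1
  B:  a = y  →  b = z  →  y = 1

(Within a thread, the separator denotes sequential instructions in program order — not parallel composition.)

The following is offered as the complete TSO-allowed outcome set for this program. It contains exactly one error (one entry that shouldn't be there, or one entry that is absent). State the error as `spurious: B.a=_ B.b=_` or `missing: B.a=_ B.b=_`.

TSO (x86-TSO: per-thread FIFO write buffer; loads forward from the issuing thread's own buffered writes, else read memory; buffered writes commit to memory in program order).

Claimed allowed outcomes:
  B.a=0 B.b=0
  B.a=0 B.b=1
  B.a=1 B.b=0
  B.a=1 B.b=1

spurious: B.a=1 B.b=0

outcome vector order: (B.a,B.b)
TSO (3): <0 0> <0 1> <1 1>
claimed∖TSO = {<1 0>}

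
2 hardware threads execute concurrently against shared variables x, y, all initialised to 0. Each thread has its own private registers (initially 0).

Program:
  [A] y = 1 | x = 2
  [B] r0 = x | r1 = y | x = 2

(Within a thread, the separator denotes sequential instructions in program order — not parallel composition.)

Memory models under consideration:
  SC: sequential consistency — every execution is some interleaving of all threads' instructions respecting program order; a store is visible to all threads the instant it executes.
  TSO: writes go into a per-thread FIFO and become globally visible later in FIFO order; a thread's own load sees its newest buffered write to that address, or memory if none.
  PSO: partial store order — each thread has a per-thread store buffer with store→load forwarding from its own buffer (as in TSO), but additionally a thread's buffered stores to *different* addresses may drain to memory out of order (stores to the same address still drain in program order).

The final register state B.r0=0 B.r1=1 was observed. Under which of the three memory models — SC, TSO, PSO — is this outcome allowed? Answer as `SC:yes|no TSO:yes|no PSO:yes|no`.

SC:yes TSO:yes PSO:yes

outcome vector order: (B.r0,B.r1)
SC (3): 00 01 21
TSO (3): 00 01 21
PSO (4): 00 01 20 21
target 01 ∈ {SC,TSO,PSO}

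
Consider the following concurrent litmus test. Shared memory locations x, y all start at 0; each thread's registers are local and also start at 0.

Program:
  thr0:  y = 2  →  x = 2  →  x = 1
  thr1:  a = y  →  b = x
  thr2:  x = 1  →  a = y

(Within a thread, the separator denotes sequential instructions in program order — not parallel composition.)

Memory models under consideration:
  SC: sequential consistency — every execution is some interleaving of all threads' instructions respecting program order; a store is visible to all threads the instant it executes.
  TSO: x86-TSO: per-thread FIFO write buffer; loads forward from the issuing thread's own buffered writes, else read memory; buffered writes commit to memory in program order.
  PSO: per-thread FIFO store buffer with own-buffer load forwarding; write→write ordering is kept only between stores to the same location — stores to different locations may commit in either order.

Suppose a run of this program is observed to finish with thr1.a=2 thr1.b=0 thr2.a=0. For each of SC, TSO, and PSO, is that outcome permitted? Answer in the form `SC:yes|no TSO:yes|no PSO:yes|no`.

outcome vector order: (thr1.a,thr1.b,thr2.a)
[SC] allowed = {000; 002; 010; 012; 020; 022; 202; 210; 212; 220; 222}
[TSO] allowed = {000; 002; 010; 012; 020; 022; 200; 202; 210; 212; 220; 222}
[PSO] allowed = {000; 002; 010; 012; 020; 022; 200; 202; 210; 212; 220; 222}
target 200 ∈ {TSO,PSO}

SC:no TSO:yes PSO:yes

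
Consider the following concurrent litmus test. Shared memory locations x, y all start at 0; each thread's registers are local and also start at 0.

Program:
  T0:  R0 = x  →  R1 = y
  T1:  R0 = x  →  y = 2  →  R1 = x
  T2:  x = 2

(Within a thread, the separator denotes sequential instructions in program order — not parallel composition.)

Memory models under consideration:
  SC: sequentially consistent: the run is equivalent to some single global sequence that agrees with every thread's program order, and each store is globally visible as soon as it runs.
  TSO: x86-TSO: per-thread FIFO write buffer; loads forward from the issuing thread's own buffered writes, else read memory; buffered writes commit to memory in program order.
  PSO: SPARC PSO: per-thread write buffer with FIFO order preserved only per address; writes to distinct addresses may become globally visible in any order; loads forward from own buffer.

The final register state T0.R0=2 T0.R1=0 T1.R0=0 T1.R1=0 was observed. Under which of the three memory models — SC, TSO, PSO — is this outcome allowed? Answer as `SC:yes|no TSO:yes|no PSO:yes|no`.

outcome vector order: (T0.R0,T0.R1,T1.R0,T1.R1)
SC (11): 0/0/0/0, 0/0/0/2, 0/0/2/2, 0/2/0/0, 0/2/0/2, 0/2/2/2, 2/0/0/2, 2/0/2/2, 2/2/0/0, 2/2/0/2, 2/2/2/2
TSO (12): 0/0/0/0, 0/0/0/2, 0/0/2/2, 0/2/0/0, 0/2/0/2, 0/2/2/2, 2/0/0/0, 2/0/0/2, 2/0/2/2, 2/2/0/0, 2/2/0/2, 2/2/2/2
PSO (12): 0/0/0/0, 0/0/0/2, 0/0/2/2, 0/2/0/0, 0/2/0/2, 0/2/2/2, 2/0/0/0, 2/0/0/2, 2/0/2/2, 2/2/0/0, 2/2/0/2, 2/2/2/2
target 2/0/0/0 ∈ {TSO,PSO}

SC:no TSO:yes PSO:yes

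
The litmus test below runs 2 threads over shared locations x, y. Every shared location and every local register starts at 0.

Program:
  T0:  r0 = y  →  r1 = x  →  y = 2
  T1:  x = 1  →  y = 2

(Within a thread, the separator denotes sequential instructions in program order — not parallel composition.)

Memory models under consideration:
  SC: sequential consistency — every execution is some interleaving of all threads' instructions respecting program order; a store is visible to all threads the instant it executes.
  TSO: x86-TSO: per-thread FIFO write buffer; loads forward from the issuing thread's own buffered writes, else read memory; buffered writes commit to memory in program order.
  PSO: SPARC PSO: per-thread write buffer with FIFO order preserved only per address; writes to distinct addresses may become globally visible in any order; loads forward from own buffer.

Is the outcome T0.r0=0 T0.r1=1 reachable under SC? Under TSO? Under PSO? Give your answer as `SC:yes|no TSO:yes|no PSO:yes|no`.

SC:yes TSO:yes PSO:yes

outcome vector order: (T0.r0,T0.r1)
SC: 3 outcomes — {00; 01; 21}
TSO: 3 outcomes — {00; 01; 21}
PSO: 4 outcomes — {00; 01; 20; 21}
target 01 ∈ {SC,TSO,PSO}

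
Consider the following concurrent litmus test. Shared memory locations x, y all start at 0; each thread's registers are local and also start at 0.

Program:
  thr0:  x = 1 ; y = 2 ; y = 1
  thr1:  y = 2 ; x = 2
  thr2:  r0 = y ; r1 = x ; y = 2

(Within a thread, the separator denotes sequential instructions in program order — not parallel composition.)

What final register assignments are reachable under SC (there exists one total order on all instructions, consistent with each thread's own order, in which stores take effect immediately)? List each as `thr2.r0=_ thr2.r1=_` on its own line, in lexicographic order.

outcome vector order: (thr2.r0,thr2.r1)
|SC outcomes| = 8

thr2.r0=0 thr2.r1=0
thr2.r0=0 thr2.r1=1
thr2.r0=0 thr2.r1=2
thr2.r0=1 thr2.r1=1
thr2.r0=1 thr2.r1=2
thr2.r0=2 thr2.r1=0
thr2.r0=2 thr2.r1=1
thr2.r0=2 thr2.r1=2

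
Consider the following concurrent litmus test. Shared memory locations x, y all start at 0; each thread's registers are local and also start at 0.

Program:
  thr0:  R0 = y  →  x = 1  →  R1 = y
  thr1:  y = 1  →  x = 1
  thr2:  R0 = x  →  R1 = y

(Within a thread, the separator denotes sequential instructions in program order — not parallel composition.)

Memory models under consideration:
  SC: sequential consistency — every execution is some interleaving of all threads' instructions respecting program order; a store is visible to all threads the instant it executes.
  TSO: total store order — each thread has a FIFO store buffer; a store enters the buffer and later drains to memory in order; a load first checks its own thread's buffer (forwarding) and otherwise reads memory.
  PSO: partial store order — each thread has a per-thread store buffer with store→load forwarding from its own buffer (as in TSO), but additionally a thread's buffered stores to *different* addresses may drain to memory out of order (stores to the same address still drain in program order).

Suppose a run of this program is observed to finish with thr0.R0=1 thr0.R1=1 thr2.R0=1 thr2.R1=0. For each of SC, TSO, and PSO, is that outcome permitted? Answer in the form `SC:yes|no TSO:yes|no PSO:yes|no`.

SC:no TSO:no PSO:yes

outcome vector order: (thr0.R0,thr0.R1,thr2.R0,thr2.R1)
SC: 11 outcomes — {(0,0,0,0); (0,0,0,1); (0,0,1,0); (0,0,1,1); (0,1,0,0); (0,1,0,1); (0,1,1,0); (0,1,1,1); (1,1,0,0); (1,1,0,1); (1,1,1,1)}
TSO: 11 outcomes — {(0,0,0,0); (0,0,0,1); (0,0,1,0); (0,0,1,1); (0,1,0,0); (0,1,0,1); (0,1,1,0); (0,1,1,1); (1,1,0,0); (1,1,0,1); (1,1,1,1)}
PSO: 12 outcomes — {(0,0,0,0); (0,0,0,1); (0,0,1,0); (0,0,1,1); (0,1,0,0); (0,1,0,1); (0,1,1,0); (0,1,1,1); (1,1,0,0); (1,1,0,1); (1,1,1,0); (1,1,1,1)}
target (1,1,1,0) ∈ {PSO}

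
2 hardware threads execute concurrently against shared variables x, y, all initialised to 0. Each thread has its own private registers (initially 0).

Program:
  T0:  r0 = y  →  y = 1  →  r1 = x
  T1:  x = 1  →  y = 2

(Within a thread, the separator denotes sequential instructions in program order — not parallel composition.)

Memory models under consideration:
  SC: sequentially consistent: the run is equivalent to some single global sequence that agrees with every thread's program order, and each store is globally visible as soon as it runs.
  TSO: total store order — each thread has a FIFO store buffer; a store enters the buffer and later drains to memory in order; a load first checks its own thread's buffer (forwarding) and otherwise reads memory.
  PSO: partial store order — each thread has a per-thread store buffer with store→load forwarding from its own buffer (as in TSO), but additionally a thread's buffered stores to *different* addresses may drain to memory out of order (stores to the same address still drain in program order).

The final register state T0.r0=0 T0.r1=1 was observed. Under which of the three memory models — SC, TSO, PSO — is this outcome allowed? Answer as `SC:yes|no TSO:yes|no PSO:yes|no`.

SC:yes TSO:yes PSO:yes

outcome vector order: (T0.r0,T0.r1)
under SC → 00; 01; 21
under TSO → 00; 01; 21
under PSO → 00; 01; 20; 21
target 01 ∈ {SC,TSO,PSO}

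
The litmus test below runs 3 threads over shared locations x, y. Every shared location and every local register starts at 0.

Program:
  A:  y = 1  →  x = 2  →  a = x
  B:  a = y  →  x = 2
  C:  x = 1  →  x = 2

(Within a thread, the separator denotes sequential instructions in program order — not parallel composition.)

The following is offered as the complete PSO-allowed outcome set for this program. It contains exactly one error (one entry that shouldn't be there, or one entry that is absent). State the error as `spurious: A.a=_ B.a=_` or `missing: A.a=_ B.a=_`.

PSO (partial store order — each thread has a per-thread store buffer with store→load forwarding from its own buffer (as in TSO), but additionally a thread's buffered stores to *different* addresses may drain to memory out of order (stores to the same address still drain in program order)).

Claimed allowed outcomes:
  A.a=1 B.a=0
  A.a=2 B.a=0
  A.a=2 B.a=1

outcome vector order: (A.a,B.a)
PSO: 4 outcomes — {10 11 20 21}
PSO∖claimed = {11}

missing: A.a=1 B.a=1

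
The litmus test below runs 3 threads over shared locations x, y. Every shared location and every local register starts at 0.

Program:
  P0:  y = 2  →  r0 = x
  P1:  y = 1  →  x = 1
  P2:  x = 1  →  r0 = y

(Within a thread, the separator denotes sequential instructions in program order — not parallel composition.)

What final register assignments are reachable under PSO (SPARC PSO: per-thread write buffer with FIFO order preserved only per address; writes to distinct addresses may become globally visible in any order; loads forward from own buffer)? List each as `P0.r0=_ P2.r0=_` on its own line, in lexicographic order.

outcome vector order: (P0.r0,P2.r0)
|PSO outcomes| = 6

P0.r0=0 P2.r0=0
P0.r0=0 P2.r0=1
P0.r0=0 P2.r0=2
P0.r0=1 P2.r0=0
P0.r0=1 P2.r0=1
P0.r0=1 P2.r0=2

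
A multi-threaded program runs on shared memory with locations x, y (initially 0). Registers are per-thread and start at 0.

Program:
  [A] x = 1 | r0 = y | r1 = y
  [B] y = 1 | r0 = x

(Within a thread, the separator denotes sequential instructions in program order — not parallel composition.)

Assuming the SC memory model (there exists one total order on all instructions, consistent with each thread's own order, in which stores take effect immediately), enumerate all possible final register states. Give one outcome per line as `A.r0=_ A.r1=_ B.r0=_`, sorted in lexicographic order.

A.r0=0 A.r1=0 B.r0=1
A.r0=0 A.r1=1 B.r0=1
A.r0=1 A.r1=1 B.r0=0
A.r0=1 A.r1=1 B.r0=1

outcome vector order: (A.r0,A.r1,B.r0)
|SC outcomes| = 4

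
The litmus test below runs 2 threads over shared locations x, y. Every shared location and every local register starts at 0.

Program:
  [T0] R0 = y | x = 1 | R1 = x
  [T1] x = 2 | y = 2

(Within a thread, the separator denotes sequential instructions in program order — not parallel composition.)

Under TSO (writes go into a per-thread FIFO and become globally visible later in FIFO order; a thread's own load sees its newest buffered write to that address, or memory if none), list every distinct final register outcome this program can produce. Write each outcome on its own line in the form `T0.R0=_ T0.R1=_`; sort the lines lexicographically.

T0.R0=0 T0.R1=1
T0.R0=0 T0.R1=2
T0.R0=2 T0.R1=1

outcome vector order: (T0.R0,T0.R1)
|TSO outcomes| = 3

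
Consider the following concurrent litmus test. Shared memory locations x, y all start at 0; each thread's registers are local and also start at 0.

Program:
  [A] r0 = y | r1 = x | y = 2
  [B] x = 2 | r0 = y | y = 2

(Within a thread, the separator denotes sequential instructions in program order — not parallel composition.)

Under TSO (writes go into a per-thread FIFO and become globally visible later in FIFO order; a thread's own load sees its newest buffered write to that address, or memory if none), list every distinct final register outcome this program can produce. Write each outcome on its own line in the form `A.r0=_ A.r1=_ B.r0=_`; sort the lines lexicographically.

outcome vector order: (A.r0,A.r1,B.r0)
|TSO outcomes| = 5

A.r0=0 A.r1=0 B.r0=0
A.r0=0 A.r1=0 B.r0=2
A.r0=0 A.r1=2 B.r0=0
A.r0=0 A.r1=2 B.r0=2
A.r0=2 A.r1=2 B.r0=0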